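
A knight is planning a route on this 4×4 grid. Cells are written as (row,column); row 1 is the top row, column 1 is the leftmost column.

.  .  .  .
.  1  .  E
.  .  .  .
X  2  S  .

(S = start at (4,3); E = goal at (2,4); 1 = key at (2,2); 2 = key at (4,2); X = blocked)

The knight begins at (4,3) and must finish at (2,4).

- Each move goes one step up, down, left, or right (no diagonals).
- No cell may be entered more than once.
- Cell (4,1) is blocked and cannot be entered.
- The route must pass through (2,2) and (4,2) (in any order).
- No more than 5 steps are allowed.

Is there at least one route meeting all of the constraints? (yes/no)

One route that works: (4,3) → (4,2) → (3,2) → (2,2) → (2,3) → (2,4).

yes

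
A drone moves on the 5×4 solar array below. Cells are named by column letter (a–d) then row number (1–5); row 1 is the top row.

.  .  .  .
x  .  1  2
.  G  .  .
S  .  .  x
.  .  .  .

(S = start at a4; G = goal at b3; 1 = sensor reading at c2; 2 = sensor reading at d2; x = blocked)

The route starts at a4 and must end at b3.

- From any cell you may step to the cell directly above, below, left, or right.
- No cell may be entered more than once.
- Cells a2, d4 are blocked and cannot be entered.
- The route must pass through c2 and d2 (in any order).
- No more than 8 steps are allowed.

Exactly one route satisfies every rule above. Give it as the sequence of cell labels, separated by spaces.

a4 b4 c4 c3 d3 d2 c2 b2 b3

Any route must reach c2 and d2 and still end at b3 within 8 moves, so the order of the required stops is forced.
Route from a4: right 2 to c4, up 1 to c3, right 1 to d3, up 1 to d2, left 2 to b2, down 1 to b3 — 8 moves in all.
Check: all required cells visited; 8 ≤ 8 moves.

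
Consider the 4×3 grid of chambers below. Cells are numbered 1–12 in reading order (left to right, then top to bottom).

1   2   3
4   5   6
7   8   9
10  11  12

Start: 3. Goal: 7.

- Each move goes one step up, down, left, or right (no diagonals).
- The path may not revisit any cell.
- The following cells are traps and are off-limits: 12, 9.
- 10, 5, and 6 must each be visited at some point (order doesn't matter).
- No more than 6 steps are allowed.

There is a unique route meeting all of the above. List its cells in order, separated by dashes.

3 - 6 - 5 - 8 - 11 - 10 - 7

The budget equals the shortest possible length, so every move has to be on a shortest route through the required cells.
Route from 3: down 1 to 6, left 1 to 5, down 2 to 11, left 1 to 10, up 1 to 7 — 6 moves in all.
Check: all required cells visited; 6 ≤ 6 moves.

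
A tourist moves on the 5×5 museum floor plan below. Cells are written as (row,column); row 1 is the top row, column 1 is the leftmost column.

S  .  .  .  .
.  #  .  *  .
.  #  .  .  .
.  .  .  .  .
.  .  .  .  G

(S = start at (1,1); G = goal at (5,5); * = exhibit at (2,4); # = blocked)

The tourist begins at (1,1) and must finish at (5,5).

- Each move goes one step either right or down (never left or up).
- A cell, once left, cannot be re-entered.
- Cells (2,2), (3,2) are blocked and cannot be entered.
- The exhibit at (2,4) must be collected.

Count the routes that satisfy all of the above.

A right/down-only route from (1,1) to (5,5) makes exactly 4 down-moves and 4 right-moves in some order.
With no other constraints that would be C(8,4) = 70 routes.
Split at (2,4) and multiply the segment counts (each segment already excludes blocked cells): (1,1)→(2,4): 2; (2,4)→(5,5): 4; product = 8.
That gives 8 routes.

8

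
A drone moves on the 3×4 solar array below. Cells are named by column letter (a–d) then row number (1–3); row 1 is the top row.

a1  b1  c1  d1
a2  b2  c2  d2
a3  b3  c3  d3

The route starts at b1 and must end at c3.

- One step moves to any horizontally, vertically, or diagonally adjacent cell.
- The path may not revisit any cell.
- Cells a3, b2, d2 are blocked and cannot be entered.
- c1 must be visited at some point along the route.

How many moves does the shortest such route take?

Any route passes through c1 somewhere between b1 and c3. Summing Chebyshev distances along the two legs (b1 → c1 → c3) gives a lower bound of 1 + 2 = 3 moves.
A route of 3 moves achieves this: b1 → c1 → c2 → c3.
Since 3 matches the lower bound, it is optimal.

3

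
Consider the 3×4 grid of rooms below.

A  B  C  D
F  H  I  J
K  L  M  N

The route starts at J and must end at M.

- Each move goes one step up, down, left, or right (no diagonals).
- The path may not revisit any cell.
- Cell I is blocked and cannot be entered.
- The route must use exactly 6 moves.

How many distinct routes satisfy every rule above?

Need simple routes of exactly 6 moves from J to M (Manhattan distance 2, so 2 moves are spent on a detour and 2 undoing it).
Enumerating: J D C B H L M.
That gives 1 route.

1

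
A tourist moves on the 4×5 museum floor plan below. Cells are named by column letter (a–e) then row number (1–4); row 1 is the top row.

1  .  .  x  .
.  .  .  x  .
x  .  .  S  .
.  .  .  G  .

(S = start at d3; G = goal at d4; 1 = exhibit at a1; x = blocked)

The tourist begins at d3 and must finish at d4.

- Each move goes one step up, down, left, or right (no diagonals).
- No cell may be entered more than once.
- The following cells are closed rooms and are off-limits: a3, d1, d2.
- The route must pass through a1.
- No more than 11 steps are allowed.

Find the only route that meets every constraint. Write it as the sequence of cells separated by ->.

d3 -> c3 -> c2 -> c1 -> b1 -> a1 -> a2 -> b2 -> b3 -> b4 -> c4 -> d4

The budget equals the shortest possible length, so every move has to be on a shortest route through the required cells.
Route from d3: left 1 to c3, up 2 to c1, left 2 to a1, down 1 to a2, right 1 to b2, down 2 to b4, right 2 to d4 — 11 moves in all.
Check: all required cells visited; 11 ≤ 11 moves.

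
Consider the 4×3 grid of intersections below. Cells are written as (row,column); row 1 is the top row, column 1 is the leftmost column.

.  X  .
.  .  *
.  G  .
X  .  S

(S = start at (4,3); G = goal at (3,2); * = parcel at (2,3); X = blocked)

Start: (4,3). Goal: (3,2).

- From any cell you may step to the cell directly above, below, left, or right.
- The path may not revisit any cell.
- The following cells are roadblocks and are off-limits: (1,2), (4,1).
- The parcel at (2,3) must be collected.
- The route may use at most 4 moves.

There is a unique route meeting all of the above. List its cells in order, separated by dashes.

(4,3) - (3,3) - (2,3) - (2,2) - (3,2)

The budget equals the shortest possible length, so every move has to be on a shortest route through the required cells.
Route from (4,3): 2× up (reaching (2,3)), left to (2,2), down to (3,2) — 4 moves in all.
Check: all required cells visited; 4 ≤ 4 moves.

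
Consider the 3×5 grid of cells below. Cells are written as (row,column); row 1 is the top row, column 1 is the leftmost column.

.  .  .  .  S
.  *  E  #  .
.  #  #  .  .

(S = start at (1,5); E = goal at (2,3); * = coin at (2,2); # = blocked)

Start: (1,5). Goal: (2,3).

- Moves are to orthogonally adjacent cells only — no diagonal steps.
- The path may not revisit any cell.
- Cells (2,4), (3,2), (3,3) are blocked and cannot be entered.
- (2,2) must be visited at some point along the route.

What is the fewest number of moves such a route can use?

Any route passes through (2,2) somewhere between (1,5) and (2,3). Summing Manhattan distances along the two legs ((1,5) → (2,2) → (2,3)) gives a lower bound of 4 + 1 = 5 moves.
A route of 5 moves achieves this: (1,5) → (1,4) → (1,3) → (1,2) → (2,2) → (2,3).
Since 5 matches the lower bound, it is optimal.

5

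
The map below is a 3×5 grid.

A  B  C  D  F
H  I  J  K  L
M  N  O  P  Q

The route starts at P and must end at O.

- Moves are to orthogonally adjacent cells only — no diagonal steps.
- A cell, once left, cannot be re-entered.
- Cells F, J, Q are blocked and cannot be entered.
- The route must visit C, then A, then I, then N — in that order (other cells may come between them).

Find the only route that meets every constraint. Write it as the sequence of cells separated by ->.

P -> K -> D -> C -> B -> A -> H -> I -> N -> O

The waypoints must appear in the order C, A, I, N, with no cell reused.
Route from P: 2× up (reaching D), 3× left (reaching A), down to H, right to I, down to N, right to O — 9 moves in all.
Check: order respected (C at step 3, A at step 5, I at step 7, N at step 8).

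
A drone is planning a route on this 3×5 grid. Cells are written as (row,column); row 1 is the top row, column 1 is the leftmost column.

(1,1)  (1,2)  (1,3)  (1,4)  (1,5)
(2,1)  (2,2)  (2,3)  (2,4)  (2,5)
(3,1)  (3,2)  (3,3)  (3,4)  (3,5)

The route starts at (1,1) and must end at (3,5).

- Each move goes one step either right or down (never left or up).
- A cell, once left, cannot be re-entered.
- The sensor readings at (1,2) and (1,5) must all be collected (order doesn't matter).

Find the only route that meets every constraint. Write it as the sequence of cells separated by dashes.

Moves only go right or down, so the column and row indices never decrease.
Route from (1,1): 4× right (reaching (1,5)), 2× down (reaching (3,5)) — 6 moves in all.
Check: all required cells visited.

(1,1) - (1,2) - (1,3) - (1,4) - (1,5) - (2,5) - (3,5)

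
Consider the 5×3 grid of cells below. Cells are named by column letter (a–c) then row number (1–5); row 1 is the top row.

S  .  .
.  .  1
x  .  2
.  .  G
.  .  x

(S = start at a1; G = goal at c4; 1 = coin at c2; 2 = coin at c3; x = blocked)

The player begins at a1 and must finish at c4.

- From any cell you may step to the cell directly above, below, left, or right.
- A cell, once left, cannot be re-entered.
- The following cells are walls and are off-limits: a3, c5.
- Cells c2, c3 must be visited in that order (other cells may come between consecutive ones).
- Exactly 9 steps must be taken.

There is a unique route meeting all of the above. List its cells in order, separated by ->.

a1 -> a2 -> b2 -> b1 -> c1 -> c2 -> c3 -> b3 -> b4 -> c4

The waypoints must appear in the order c2, c3, with no cell reused.
Route from a1: down to a2, right to b2, up to b1, right to c1, 2× down (reaching c3), left to b3, down to b4, right to c4 — 9 moves in all.
Check: order respected (1 at step 5, 2 at step 6); 9 moves as required.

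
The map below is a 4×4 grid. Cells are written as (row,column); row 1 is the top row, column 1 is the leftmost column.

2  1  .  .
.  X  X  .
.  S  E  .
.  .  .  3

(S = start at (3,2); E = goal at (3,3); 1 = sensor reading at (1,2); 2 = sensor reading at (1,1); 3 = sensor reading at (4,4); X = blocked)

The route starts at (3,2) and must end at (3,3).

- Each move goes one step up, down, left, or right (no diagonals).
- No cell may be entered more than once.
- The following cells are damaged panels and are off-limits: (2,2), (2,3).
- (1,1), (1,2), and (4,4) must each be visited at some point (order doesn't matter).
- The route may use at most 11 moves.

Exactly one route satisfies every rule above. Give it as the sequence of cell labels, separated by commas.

The 11-move cap with required stops at (1,1), (1,2), (4,4) leaves no slack for detours.
Route from (3,2): left 1 to (3,1), up 2 to (1,1), right 3 to (1,4), down 3 to (4,4), left 1 to (4,3), up 1 to (3,3) — 11 moves in all.
Check: all required cells visited; 11 ≤ 11 moves.

(3,2), (3,1), (2,1), (1,1), (1,2), (1,3), (1,4), (2,4), (3,4), (4,4), (4,3), (3,3)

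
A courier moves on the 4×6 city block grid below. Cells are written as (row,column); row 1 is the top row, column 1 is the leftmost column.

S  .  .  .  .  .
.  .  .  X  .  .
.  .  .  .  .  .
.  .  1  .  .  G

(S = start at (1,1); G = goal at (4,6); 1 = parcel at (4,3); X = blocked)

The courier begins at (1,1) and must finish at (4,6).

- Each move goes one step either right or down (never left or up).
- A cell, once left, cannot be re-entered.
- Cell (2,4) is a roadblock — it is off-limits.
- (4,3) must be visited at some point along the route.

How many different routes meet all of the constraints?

10

A right/down-only route from (1,1) to (4,6) makes exactly 3 down-moves and 5 right-moves in some order.
With no other constraints that would be C(8,3) = 56 routes.
Split at (4,3) and multiply the segment counts (each segment already excludes blocked cells): (1,1)→(4,3): 10; (4,3)→(4,6): 1; product = 10.
That gives 10 routes.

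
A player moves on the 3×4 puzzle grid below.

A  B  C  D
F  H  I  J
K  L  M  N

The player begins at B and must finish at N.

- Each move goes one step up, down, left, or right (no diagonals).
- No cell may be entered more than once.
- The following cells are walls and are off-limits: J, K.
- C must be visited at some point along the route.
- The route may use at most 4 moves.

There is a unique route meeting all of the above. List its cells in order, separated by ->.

B -> C -> I -> M -> N

Any route must reach C and still end at N within 4 moves, so the order of the required stops is forced.
Route from B: right 1 to C, down 2 to M, right 1 to N — 4 moves in all.
Check: all required cells visited; 4 ≤ 4 moves.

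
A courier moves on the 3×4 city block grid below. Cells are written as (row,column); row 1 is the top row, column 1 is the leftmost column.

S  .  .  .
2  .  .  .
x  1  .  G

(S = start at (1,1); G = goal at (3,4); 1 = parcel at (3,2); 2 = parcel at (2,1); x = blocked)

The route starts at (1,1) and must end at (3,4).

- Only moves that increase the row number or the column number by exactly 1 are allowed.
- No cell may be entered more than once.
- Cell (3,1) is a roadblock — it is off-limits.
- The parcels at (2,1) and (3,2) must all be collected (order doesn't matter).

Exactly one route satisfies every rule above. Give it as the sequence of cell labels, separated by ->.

(1,1) -> (2,1) -> (2,2) -> (3,2) -> (3,3) -> (3,4)

Moves only go right or down, so the column and row indices never decrease.
Route from (1,1): down to (2,1), right to (2,2), down to (3,2), 2× right (reaching (3,4)) — 5 moves in all.
Check: all required cells visited.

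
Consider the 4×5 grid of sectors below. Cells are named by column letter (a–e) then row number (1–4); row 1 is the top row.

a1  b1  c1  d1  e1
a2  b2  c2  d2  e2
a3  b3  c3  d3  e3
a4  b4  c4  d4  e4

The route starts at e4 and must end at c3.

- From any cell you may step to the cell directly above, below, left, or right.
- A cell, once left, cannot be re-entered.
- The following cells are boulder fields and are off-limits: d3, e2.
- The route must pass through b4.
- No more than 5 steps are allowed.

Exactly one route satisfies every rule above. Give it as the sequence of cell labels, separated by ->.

Any route must reach b4 and still end at c3 within 5 moves, so the order of the required stops is forced.
Route from e4: 3× left (reaching b4), up to b3, right to c3 — 5 moves in all.
Check: all required cells visited; 5 ≤ 5 moves.

e4 -> d4 -> c4 -> b4 -> b3 -> c3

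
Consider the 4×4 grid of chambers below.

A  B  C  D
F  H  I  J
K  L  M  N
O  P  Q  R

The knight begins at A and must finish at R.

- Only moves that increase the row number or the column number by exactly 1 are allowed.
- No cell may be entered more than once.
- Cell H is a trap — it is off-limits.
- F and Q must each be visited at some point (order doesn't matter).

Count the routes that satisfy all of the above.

3

A right/down-only route from A to R makes exactly 3 down-moves and 3 right-moves in some order.
With no other constraints that would be C(6,3) = 20 routes.
A monotone route can only reach the required cells in the order F, Q, so split there and multiply the segment counts (each segment already excludes blocked cells): A→F: 1; F→Q: 3; Q→R: 1; product = 3.
That gives 3 routes.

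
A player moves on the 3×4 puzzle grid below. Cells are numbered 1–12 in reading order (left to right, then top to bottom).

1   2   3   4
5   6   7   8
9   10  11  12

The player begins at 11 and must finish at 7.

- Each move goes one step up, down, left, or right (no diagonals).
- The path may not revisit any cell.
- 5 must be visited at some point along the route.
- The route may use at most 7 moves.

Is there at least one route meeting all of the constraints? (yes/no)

yes

One route that works: 11 → 10 → 9 → 5 → 6 → 7.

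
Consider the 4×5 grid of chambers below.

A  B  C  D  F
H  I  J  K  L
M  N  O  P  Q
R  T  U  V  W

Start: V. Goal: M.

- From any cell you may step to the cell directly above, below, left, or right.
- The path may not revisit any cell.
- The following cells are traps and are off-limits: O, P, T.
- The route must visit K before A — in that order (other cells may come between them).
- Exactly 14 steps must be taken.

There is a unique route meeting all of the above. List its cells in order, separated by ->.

V -> W -> Q -> L -> F -> D -> K -> J -> C -> B -> A -> H -> I -> N -> M

The waypoints must appear in the order K, A, with no cell reused.
Route from V: right 1 to W, up 3 to F, left 1 to D, down 1 to K, left 1 to J, up 1 to C, left 2 to A, down 1 to H, right 1 to I, down 1 to N, left 1 to M — 14 moves in all.
Check: order respected (K at step 6, A at step 10); 14 moves as required.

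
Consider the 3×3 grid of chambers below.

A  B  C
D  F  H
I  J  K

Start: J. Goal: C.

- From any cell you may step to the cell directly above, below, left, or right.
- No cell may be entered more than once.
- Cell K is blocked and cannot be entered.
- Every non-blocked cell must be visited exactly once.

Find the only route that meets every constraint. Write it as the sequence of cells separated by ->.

J -> I -> D -> A -> B -> F -> H -> C

Need to visit all 8 open cells exactly once, starting at J and ending at C.
Route from J: left 1 to I, up 2 to A, right 1 to B, down 1 to F, right 1 to H, up 1 to C — 7 moves in all.
Check: all 8 open cells covered.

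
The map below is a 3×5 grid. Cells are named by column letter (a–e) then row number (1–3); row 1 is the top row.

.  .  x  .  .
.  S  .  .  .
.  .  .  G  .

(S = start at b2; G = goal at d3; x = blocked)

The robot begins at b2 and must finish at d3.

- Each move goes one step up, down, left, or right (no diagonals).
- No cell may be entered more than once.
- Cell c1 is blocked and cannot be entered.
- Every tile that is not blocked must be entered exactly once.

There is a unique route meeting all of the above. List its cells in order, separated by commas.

Need to visit all 14 open cells exactly once, starting at b2 and ending at d3.
Cell a1 has only two open neighbours (a2 and b1), so the path must pass straight through it: one of those is the cell it's entered from and the other is where it exits.
Route from b2: up 1 to b1, left 1 to a1, down 2 to a3, right 2 to c3, up 1 to c2, right 1 to d2, up 1 to d1, right 1 to e1, down 2 to e3, left 1 to d3 — 13 moves in all.
Check: all 14 open cells covered.

b2, b1, a1, a2, a3, b3, c3, c2, d2, d1, e1, e2, e3, d3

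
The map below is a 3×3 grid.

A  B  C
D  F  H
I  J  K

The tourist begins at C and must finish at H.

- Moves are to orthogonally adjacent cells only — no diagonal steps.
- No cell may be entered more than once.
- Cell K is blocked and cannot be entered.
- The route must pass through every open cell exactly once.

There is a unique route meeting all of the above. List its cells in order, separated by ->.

Need to visit all 8 open cells exactly once, starting at C and ending at H.
Cell J has only two open neighbours (F and I), so the path must pass straight through it: one of those is the cell it's entered from and the other is where it exits.
Route from C: 2× left (reaching A), 2× down (reaching I), right to J, up to F, right to H — 7 moves in all.
Check: all 8 open cells covered.

C -> B -> A -> D -> I -> J -> F -> H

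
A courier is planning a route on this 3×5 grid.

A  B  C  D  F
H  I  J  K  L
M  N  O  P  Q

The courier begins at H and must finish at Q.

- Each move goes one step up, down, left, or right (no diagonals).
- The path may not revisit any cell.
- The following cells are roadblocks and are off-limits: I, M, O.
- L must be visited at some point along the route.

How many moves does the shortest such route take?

7

Any route passes through L somewhere between H and Q. Summing Manhattan distances along the two legs (H → L → Q) gives a lower bound of 4 + 1 = 5 moves.
That bound ignores the blocked cells. Measuring each leg by the fewest moves that actually steer around them (H→L: 6; L→Q: 1) raises the lower bound to 7.
A route of 7 moves exists: H → A → B → C → J → K → L → Q.
Since 7 matches that lower bound, it is optimal.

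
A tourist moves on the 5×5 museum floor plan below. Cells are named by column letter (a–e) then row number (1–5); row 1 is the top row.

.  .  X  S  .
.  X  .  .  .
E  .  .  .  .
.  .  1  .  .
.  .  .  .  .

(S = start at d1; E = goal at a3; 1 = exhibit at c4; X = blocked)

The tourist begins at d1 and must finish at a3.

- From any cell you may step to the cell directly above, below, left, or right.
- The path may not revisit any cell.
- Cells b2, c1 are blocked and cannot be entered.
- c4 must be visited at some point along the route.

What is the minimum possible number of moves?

7

Any route passes through c4 somewhere between d1 and a3. Summing Manhattan distances along the two legs (d1 → c4 → a3) gives a lower bound of 4 + 3 = 7 moves.
A route of 7 moves achieves this: d1 → d2 → d3 → d4 → c4 → c3 → b3 → a3.
Since 7 matches the lower bound, it is optimal.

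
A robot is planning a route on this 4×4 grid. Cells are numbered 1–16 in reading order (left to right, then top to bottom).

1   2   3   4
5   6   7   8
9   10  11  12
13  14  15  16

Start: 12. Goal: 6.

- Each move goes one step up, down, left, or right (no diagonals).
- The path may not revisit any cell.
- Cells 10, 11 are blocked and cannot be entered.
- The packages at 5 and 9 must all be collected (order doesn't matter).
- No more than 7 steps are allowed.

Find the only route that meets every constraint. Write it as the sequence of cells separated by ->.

The budget equals the shortest possible length, so every move has to be on a shortest route through the required cells.
Route from 12: down to 16, 3× left (reaching 13), 2× up (reaching 5), right to 6 — 7 moves in all.
Check: all required cells visited; 7 ≤ 7 moves.

12 -> 16 -> 15 -> 14 -> 13 -> 9 -> 5 -> 6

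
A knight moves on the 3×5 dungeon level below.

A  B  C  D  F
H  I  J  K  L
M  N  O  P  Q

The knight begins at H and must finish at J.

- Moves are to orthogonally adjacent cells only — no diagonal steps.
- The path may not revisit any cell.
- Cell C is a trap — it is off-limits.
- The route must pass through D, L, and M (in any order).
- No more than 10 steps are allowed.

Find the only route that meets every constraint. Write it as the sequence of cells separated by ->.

Any route must reach D, L, and M and still end at J within 10 moves, so the order of the required stops is forced.
Route from H: down to M, 4× right (reaching Q), 2× up (reaching F), left to D, down to K, left to J — 10 moves in all.
Check: all required cells visited; 10 ≤ 10 moves.

H -> M -> N -> O -> P -> Q -> L -> F -> D -> K -> J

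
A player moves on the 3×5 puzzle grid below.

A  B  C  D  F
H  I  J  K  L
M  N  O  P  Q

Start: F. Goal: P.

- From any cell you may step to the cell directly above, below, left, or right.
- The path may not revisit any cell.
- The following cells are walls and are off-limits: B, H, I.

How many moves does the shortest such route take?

3

The Manhattan distance from F to P is |1−3| + |5−4| = 3, so at least 3 moves are needed.
A route of 3 moves achieves this: F → L → Q → P.
Since 3 matches the lower bound, it is optimal.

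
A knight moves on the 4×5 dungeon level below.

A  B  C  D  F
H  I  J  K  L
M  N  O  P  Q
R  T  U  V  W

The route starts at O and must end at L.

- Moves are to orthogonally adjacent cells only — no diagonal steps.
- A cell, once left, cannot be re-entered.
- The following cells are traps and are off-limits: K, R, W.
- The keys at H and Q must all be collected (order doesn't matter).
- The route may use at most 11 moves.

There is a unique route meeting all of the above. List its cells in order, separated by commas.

The budget equals the shortest possible length, so every move has to be on a shortest route through the required cells.
Route from O: up 1 to J, left 2 to H, down 1 to M, right 1 to N, down 1 to T, right 2 to V, up 1 to P, right 1 to Q, up 1 to L — 11 moves in all.
Check: all required cells visited; 11 ≤ 11 moves.

O, J, I, H, M, N, T, U, V, P, Q, L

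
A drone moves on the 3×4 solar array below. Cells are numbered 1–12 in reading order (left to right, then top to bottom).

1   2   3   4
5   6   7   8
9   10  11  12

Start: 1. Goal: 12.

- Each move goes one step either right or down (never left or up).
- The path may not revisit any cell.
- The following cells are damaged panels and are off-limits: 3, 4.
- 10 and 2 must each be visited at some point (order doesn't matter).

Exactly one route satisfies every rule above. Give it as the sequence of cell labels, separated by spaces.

Moves only go right or down, so the column and row indices never decrease.
Route from 1: right to 2, 2× down (reaching 10), 2× right (reaching 12) — 5 moves in all.
Check: all required cells visited.

1 2 6 10 11 12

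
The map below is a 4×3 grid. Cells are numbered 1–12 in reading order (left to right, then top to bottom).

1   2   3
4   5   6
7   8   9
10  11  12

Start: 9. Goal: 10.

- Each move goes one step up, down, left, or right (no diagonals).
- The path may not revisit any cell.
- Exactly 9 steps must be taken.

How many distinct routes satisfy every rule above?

7

Need simple routes of exactly 9 moves from 9 to 10 (Manhattan distance 3, so 3 moves are spent on a detour and 3 undoing it).
Enumerating: 9 6 3 2 5 4 7 8 11 10 | 9 6 3 2 1 4 7 8 11 10 | 9 6 3 2 1 4 5 8 11 10 | 9 6 3 2 1 4 5 8 7 10 | 9 6 5 2 1 4 7 8 11 10 | 9 12 11 8 5 2 1 4 7 10 | 9 8 5 6 3 2 1 4 7 10.
That gives 7 routes.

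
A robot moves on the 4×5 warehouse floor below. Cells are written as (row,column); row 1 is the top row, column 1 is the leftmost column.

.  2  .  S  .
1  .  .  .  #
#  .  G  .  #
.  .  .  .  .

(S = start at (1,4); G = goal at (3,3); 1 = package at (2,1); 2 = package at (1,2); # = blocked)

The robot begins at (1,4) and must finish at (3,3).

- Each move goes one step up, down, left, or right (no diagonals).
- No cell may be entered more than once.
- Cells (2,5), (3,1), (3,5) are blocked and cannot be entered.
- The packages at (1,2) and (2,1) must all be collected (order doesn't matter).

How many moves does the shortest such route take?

Any route passes through (1,2) and (2,1) in some order between (1,4) and (3,3). Summing Manhattan distances along each leg and taking the cheapest ordering ((1,4) → (1,2) → (2,1) → (3,3)) gives a lower bound of 2 + 2 + 3 = 7 moves.
A route of 7 moves achieves this: (1,4) → (1,3) → (1,2) → (1,1) → (2,1) → (2,2) → (3,2) → (3,3).
Since 7 matches the lower bound, it is optimal.

7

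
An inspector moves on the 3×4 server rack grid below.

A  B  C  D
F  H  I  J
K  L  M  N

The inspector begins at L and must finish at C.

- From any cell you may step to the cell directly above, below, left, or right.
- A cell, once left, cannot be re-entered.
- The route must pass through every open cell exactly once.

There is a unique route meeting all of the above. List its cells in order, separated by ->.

Need to visit all 12 open cells exactly once, starting at L and ending at C.
Cell K has only two open neighbours (F and L), so the path must pass straight through it: one of those is the cell it's entered from and the other is where it exits.
Route from L: left to K, 2× up (reaching A), right to B, down to H, right to I, down to M, right to N, 2× up (reaching D), left to C — 11 moves in all.
Check: all 12 open cells covered.

L -> K -> F -> A -> B -> H -> I -> M -> N -> J -> D -> C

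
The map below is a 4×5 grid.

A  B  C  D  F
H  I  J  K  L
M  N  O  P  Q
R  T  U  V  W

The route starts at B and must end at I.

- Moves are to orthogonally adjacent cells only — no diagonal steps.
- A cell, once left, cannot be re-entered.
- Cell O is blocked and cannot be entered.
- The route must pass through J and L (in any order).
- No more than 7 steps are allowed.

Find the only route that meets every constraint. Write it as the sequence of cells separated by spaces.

Any route must reach J and L and still end at I within 7 moves, so the order of the required stops is forced.
Route from B: 3× right (reaching F), down to L, 3× left (reaching I) — 7 moves in all.
Check: all required cells visited; 7 ≤ 7 moves.

B C D F L K J I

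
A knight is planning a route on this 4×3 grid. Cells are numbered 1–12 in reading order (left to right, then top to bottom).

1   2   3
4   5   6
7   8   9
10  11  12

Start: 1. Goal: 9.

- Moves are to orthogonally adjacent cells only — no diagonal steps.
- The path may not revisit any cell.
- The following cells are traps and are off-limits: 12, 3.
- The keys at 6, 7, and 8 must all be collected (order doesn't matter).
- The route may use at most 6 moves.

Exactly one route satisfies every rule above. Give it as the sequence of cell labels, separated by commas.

1, 4, 7, 8, 5, 6, 9

The 6-move cap with required stops at 6, 7, 8 leaves no slack for detours.
Route from 1: down 2 to 7, right 1 to 8, up 1 to 5, right 1 to 6, down 1 to 9 — 6 moves in all.
Check: all required cells visited; 6 ≤ 6 moves.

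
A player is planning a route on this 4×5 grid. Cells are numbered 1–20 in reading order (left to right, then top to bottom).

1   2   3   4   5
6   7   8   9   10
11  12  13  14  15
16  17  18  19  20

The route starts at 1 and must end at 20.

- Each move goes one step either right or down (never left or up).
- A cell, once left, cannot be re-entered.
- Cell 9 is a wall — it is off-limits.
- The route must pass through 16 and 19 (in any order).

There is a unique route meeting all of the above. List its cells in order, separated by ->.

1 -> 6 -> 11 -> 16 -> 17 -> 18 -> 19 -> 20

Moves only go right or down, so the column and row indices never decrease.
Route from 1: down 3 to 16, right 4 to 20 — 7 moves in all.
Check: all required cells visited.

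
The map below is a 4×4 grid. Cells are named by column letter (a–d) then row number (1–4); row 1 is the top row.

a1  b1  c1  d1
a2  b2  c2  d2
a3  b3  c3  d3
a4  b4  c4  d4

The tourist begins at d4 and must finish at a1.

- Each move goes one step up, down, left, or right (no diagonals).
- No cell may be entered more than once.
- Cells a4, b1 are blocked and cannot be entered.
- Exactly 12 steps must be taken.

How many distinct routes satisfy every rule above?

Need simple routes of exactly 12 moves from d4 to a1 (Manhattan distance 6, so 3 moves are spent on a detour and 3 undoing it).
Enumerating: d4 d3 d2 d1 c1 c2 c3 c4 b4 b3 b2 a2 a1 | d4 d3 d2 d1 c1 c2 c3 c4 b4 b3 a3 a2 a1 | d4 c4 c3 d3 d2 d1 c1 c2 b2 b3 a3 a2 a1 | d4 c4 b4 b3 c3 d3 d2 d1 c1 c2 b2 a2 a1.
That gives 4 routes.

4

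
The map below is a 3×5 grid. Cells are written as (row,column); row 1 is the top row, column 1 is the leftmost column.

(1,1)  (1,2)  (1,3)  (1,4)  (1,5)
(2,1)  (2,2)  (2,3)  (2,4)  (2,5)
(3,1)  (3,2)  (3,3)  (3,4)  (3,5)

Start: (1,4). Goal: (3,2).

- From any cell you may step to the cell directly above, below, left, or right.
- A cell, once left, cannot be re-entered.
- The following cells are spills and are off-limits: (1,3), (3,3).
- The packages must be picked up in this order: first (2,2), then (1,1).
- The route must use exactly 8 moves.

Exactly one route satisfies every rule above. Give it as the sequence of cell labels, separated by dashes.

The waypoints must appear in the order (2,2), (1,1), with no cell reused.
Route from (1,4): down to (2,4), 2× left (reaching (2,2)), up to (1,2), left to (1,1), 2× down (reaching (3,1)), right to (3,2) — 8 moves in all.
Check: order respected ((2,2) at step 3, (1,1) at step 5); 8 moves as required.

(1,4) - (2,4) - (2,3) - (2,2) - (1,2) - (1,1) - (2,1) - (3,1) - (3,2)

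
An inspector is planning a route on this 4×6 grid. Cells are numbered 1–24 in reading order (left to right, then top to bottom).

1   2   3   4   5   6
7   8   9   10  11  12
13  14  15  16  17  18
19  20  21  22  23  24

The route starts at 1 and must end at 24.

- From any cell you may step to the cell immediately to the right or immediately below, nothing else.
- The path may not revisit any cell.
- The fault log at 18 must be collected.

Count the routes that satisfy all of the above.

A right/down-only route from 1 to 24 makes exactly 3 down-moves and 5 right-moves in some order.
With no other constraints that would be C(8,3) = 56 routes.
Split at 18 and multiply the segment counts: 1→18: 21; 18→24: 1; product = 21.
That gives 21 routes.

21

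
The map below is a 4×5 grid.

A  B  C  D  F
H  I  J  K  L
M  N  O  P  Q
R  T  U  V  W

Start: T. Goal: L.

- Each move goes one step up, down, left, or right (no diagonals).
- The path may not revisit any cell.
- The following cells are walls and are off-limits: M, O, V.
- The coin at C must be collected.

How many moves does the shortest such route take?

7

Any route passes through C somewhere between T and L. Summing Manhattan distances along the two legs (T → C → L) gives a lower bound of 4 + 3 = 7 moves.
A route of 7 moves achieves this: T → N → I → B → C → J → K → L.
Since 7 matches the lower bound, it is optimal.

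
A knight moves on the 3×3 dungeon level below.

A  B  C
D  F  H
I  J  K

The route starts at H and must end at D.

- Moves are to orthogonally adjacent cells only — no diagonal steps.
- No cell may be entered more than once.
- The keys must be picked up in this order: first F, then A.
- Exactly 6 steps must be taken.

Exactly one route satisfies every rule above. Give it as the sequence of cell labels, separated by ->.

H -> K -> J -> F -> B -> A -> D

The waypoints must appear in the order F, A, with no cell reused.
Route from H: down to K, left to J, 2× up (reaching B), left to A, down to D — 6 moves in all.
Check: order respected (F at step 3, A at step 5); 6 moves as required.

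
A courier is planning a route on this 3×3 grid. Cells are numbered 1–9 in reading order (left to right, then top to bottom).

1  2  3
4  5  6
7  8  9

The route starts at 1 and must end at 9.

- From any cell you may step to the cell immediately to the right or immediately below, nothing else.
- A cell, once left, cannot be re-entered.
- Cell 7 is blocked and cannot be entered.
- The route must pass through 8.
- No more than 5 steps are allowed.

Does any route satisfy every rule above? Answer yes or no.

One route that works: 1 → 4 → 5 → 8 → 9.

yes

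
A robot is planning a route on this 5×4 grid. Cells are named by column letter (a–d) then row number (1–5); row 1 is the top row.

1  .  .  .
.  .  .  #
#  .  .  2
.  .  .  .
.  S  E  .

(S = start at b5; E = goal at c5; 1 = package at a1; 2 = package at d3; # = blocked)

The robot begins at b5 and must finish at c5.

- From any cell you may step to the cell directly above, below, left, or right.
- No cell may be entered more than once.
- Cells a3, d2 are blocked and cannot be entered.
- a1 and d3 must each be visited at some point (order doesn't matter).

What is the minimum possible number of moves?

13

Any route passes through a1 and d3 in some order between b5 and c5. Summing Manhattan distances along each leg and taking the cheapest ordering (b5 → a1 → d3 → c5) gives a lower bound of 5 + 5 + 3 = 13 moves.
A route of 13 moves achieves this: b5 → b4 → b3 → b2 → a2 → a1 → b1 → c1 → c2 → c3 → d3 → d4 → d5 → c5.
Since 13 matches the lower bound, it is optimal.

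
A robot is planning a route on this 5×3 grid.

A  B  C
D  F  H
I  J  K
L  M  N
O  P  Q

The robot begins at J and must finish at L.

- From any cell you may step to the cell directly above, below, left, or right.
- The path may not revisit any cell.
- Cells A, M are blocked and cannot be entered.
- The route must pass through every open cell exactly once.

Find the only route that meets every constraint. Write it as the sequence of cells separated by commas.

J, I, D, F, B, C, H, K, N, Q, P, O, L

Need to visit all 13 open cells exactly once, starting at J and ending at L.
Route from J: left to I, up to D, right to F, up to B, right to C, 4× down (reaching Q), 2× left (reaching O), up to L — 12 moves in all.
Check: all 13 open cells covered.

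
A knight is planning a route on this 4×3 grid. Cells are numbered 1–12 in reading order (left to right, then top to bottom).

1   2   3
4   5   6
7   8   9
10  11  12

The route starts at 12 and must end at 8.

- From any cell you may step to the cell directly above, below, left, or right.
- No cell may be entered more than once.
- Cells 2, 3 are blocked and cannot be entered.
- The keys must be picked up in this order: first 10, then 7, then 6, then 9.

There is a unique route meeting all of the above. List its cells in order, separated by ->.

The waypoints must appear in the order 10, 7, 6, 9, with no cell reused.
Route from 12: 2× left (reaching 10), 2× up (reaching 4), 2× right (reaching 6), down to 9, left to 8 — 8 moves in all.
Check: order respected (10 at step 2, 7 at step 3, 6 at step 6, 9 at step 7).

12 -> 11 -> 10 -> 7 -> 4 -> 5 -> 6 -> 9 -> 8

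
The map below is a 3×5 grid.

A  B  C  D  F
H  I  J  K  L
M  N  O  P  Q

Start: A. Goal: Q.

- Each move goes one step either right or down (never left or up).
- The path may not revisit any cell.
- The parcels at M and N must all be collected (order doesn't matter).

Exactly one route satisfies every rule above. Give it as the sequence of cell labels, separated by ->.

Moves only go right or down, so the column and row indices never decrease.
Route from A: 2× down (reaching M), 4× right (reaching Q) — 6 moves in all.
Check: all required cells visited.

A -> H -> M -> N -> O -> P -> Q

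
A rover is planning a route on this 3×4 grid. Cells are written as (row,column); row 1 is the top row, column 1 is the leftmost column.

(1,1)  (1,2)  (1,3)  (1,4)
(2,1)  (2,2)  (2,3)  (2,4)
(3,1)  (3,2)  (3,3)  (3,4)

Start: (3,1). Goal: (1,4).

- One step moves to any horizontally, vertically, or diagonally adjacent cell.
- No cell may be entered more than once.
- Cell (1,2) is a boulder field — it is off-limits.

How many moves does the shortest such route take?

With diagonal moves allowed, the Chebyshev distance max(|Δrow|,|Δcol|) from (3,1) to (1,4) is 3, so at least 3 moves are needed.
A route of 3 moves achieves this: (3,1) → (2,2) → (1,3) → (1,4).
Since 3 matches the lower bound, it is optimal.

3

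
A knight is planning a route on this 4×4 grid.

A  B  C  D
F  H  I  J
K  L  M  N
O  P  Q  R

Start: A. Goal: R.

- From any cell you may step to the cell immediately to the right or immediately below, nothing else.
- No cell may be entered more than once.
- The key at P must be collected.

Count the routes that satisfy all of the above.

A right/down-only route from A to R makes exactly 3 down-moves and 3 right-moves in some order.
With no other constraints that would be C(6,3) = 20 routes.
Split at P and multiply the segment counts: A→P: 4; P→R: 1; product = 4.
That gives 4 routes.

4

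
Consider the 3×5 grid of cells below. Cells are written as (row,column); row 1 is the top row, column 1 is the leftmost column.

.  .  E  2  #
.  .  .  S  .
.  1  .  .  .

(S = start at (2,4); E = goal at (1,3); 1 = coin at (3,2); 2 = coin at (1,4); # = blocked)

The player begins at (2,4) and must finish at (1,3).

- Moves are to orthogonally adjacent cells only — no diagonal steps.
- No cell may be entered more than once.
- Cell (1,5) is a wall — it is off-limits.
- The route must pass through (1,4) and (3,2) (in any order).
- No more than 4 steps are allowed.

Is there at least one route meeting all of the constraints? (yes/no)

Even ignoring the no-revisit rule, getting from (2,4) to (1,3), taking the cheapest ordering (2,4) → (3,2) → (1,4) → (1,3) needs at least 3 + 4 + 1 = 8 moves (Manhattan distance per leg), which exceeds the 4-move limit.

no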